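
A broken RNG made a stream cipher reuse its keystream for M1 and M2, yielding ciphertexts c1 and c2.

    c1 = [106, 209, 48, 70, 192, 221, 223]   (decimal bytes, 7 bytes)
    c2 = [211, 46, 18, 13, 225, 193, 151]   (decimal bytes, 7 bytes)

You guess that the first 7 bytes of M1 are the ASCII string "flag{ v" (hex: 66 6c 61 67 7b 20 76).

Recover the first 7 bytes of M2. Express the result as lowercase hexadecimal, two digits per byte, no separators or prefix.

df93432c5a3c3e

First, c1 ⊕ c2 = (M1 ⊕ K) ⊕ (M2 ⊕ K) = M1 ⊕ M2, so the key drops out. Then M2 = (M1 ⊕ M2) ⊕ M1 over the first 7 bytes.
byte 0: (6a XOR d3) XOR 66 = b9 XOR 66 = df
byte 1: (d1 XOR 2e) XOR 6c = ff XOR 6c = 93
byte 2: (30 XOR 12) XOR 61 = 22 XOR 61 = 43
byte 3: (46 XOR 0d) XOR 67 = 4b XOR 67 = 2c
byte 4: (c0 XOR e1) XOR 7b = 21 XOR 7b = 5a
byte 5: (dd XOR c1) XOR 20 = 1c XOR 20 = 3c
byte 6: (df XOR 97) XOR 76 = 48 XOR 76 = 3e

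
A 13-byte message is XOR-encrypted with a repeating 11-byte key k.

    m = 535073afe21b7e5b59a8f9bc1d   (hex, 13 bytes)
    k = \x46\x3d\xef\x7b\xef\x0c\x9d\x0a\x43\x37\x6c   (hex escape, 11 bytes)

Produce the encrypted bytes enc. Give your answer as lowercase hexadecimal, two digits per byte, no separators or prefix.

The 11-byte key repeats, so the effective keystream is 46 3d ef 7b ef 0c 9d 0a 43 37 6c 46 3d.
byte 0:  83 XOR  70 =  21
byte 1:  80 XOR  61 = 109
byte 2: 115 XOR 239 = 156
byte 3: 175 XOR 123 = 212
byte 4: 226 XOR 239 =  13
byte 5:  27 XOR  12 =  23
byte 6: 126 XOR 157 = 227
byte 7:  91 XOR  10 =  81
byte 8:  89 XOR  67 =  26
byte 9: 168 XOR  55 = 159
byte 10: 249 XOR 108 = 149
byte 11: 188 XOR  70 = 250
byte 12:  29 XOR  61 =  32

156d9cd40d17e3511a9f95fa20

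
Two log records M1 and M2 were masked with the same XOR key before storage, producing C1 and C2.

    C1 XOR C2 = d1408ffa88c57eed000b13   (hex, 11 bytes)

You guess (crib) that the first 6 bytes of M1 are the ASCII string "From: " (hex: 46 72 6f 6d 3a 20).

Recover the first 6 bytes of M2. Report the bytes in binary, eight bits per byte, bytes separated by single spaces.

10010111 00110010 11100000 10010111 10110010 11100101

Since C1 ⊕ C2 = M1 ⊕ M2, XORing with the guessed M1 bytes yields the corresponding M2 bytes: M2 = (C1 ⊕ C2) ⊕ M1.
11010001 XOR 01000110 = 10010111
01000000 XOR 01110010 = 00110010
10001111 XOR 01101111 = 11100000
11111010 XOR 01101101 = 10010111
10001000 XOR 00111010 = 10110010
11000101 XOR 00100000 = 11100101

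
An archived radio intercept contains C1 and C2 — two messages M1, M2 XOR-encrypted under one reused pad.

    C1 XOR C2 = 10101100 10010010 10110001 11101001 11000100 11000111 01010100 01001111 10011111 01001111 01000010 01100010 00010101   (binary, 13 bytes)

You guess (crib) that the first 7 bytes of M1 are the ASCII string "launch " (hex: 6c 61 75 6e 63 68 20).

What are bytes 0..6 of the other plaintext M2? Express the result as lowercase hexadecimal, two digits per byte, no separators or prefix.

c0f3c487a7af74

Since C1 ⊕ C2 = M1 ⊕ M2, XORing with the guessed M1 bytes yields the corresponding M2 bytes: M2 = (C1 ⊕ C2) ⊕ M1.
ac XOR 6c = c0
92 XOR 61 = f3
b1 XOR 75 = c4
e9 XOR 6e = 87
c4 XOR 63 = a7
c7 XOR 68 = af
54 XOR 20 = 74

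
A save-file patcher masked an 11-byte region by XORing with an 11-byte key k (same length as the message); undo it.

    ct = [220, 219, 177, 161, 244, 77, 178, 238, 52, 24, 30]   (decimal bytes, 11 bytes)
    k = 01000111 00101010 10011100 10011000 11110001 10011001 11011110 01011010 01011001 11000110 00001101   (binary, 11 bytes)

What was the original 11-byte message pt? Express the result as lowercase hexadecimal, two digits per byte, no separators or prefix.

220 XOR  71 = 155
219 XOR  42 = 241
177 XOR 156 =  45
161 XOR 152 =  57
244 XOR 241 =   5
 77 XOR 153 = 212
178 XOR 222 = 108
238 XOR  90 = 180
 52 XOR  89 = 109
 24 XOR 198 = 222
 30 XOR  13 =  19

9bf12d3905d46cb46dde13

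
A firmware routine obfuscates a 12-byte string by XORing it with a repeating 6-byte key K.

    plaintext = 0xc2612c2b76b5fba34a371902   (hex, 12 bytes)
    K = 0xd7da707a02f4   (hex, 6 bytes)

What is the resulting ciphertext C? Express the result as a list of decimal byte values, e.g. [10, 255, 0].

The 6-byte key repeats, so the effective keystream is d7 da 70 7a 02 f4 d7 da 70 7a 02 f4.
byte 0: 194 xor 215 =  21
byte 1:  97 xor 218 = 187
byte 2:  44 xor 112 =  92
byte 3:  43 xor 122 =  81
byte 4: 118 xor   2 = 116
byte 5: 181 xor 244 =  65
byte 6: 251 xor 215 =  44
byte 7: 163 xor 218 = 121
byte 8:  74 xor 112 =  58
byte 9:  55 xor 122 =  77
byte 10:  25 xor   2 =  27
byte 11:   2 xor 244 = 246

[21, 187, 92, 81, 116, 65, 44, 121, 58, 77, 27, 246]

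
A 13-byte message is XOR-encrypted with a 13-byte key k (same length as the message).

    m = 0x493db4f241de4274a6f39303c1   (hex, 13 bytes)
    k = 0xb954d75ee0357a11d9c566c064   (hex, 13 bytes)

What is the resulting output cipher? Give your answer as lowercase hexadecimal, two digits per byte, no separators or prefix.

01001001 xor 10111001 = 11110000
00111101 xor 01010100 = 01101001
10110100 xor 11010111 = 01100011
11110010 xor 01011110 = 10101100
01000001 xor 11100000 = 10100001
11011110 xor 00110101 = 11101011
01000010 xor 01111010 = 00111000
01110100 xor 00010001 = 01100101
10100110 xor 11011001 = 01111111
11110011 xor 11000101 = 00110110
10010011 xor 01100110 = 11110101
00000011 xor 11000000 = 11000011
11000001 xor 01100100 = 10100101

f06963aca1eb38657f36f5c3a5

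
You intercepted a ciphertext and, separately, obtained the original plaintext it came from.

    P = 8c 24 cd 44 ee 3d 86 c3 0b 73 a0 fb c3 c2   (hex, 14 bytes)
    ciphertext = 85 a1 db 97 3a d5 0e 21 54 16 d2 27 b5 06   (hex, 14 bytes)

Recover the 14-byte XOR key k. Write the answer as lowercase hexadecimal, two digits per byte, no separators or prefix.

Since ciphertext = P ⊕ k, XORing both sides with P gives k = P ⊕ ciphertext.
byte 0: 10001100 XOR 10000101 = 00001001
byte 1: 00100100 XOR 10100001 = 10000101
byte 2: 11001101 XOR 11011011 = 00010110
byte 3: 01000100 XOR 10010111 = 11010011
byte 4: 11101110 XOR 00111010 = 11010100
byte 5: 00111101 XOR 11010101 = 11101000
byte 6: 10000110 XOR 00001110 = 10001000
byte 7: 11000011 XOR 00100001 = 11100010
byte 8: 00001011 XOR 01010100 = 01011111
byte 9: 01110011 XOR 00010110 = 01100101
byte 10: 10100000 XOR 11010010 = 01110010
byte 11: 11111011 XOR 00100111 = 11011100
byte 12: 11000011 XOR 10110101 = 01110110
byte 13: 11000010 XOR 00000110 = 11000100

098516d3d4e888e25f6572dc76c4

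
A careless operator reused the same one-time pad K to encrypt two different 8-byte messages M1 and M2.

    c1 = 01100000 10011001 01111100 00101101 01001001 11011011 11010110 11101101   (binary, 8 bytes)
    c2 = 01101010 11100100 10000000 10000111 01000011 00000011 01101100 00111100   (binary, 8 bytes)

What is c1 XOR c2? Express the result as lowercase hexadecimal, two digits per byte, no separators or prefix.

0a7dfcaa0ad8bad1

c1 ⊕ c2 = (M1 ⊕ K) ⊕ (M2 ⊕ K) = M1 ⊕ M2 — the shared key cancels under XOR.
60 ⊕ 6a = 0a
99 ⊕ e4 = 7d
7c ⊕ 80 = fc
2d ⊕ 87 = aa
49 ⊕ 43 = 0a
db ⊕ 03 = d8
d6 ⊕ 6c = ba
ed ⊕ 3c = d1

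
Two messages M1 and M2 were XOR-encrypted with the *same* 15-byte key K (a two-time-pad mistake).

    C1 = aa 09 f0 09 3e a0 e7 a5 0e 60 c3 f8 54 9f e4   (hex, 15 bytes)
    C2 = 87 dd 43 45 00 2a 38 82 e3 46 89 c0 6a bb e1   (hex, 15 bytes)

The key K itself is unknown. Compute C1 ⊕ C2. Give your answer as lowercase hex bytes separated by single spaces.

2d d4 b3 4c 3e 8a df 27 ed 26 4a 38 3e 24 05

C1 ⊕ C2 = (M1 ⊕ K) ⊕ (M2 ⊕ K) = M1 ⊕ M2 — the shared key cancels under XOR.
byte 0: 170 ^ 135 =  45
byte 1:   9 ^ 221 = 212
byte 2: 240 ^  67 = 179
byte 3:   9 ^  69 =  76
byte 4:  62 ^   0 =  62
byte 5: 160 ^  42 = 138
byte 6: 231 ^  56 = 223
byte 7: 165 ^ 130 =  39
byte 8:  14 ^ 227 = 237
byte 9:  96 ^  70 =  38
byte 10: 195 ^ 137 =  74
byte 11: 248 ^ 192 =  56
byte 12:  84 ^ 106 =  62
byte 13: 159 ^ 187 =  36
byte 14: 228 ^ 225 =   5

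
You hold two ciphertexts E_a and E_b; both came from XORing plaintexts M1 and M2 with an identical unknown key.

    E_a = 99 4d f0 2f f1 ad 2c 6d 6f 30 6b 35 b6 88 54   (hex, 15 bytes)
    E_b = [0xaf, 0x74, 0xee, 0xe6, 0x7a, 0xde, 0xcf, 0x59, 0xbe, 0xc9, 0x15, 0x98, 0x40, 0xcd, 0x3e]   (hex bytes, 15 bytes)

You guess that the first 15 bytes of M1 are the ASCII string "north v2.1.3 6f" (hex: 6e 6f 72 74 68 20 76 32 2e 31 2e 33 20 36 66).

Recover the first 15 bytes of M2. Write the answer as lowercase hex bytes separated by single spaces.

First, E_a ⊕ E_b = (M1 ⊕ K) ⊕ (M2 ⊕ K) = M1 ⊕ M2, so the key drops out. Then M2 = (M1 ⊕ M2) ⊕ M1 over the first 15 bytes.
byte 0: (99 ^ af) ^ 6e = 36 ^ 6e = 58
byte 1: (4d ^ 74) ^ 6f = 39 ^ 6f = 56
byte 2: (f0 ^ ee) ^ 72 = 1e ^ 72 = 6c
byte 3: (2f ^ e6) ^ 74 = c9 ^ 74 = bd
byte 4: (f1 ^ 7a) ^ 68 = 8b ^ 68 = e3
byte 5: (ad ^ de) ^ 20 = 73 ^ 20 = 53
byte 6: (2c ^ cf) ^ 76 = e3 ^ 76 = 95
byte 7: (6d ^ 59) ^ 32 = 34 ^ 32 = 06
byte 8: (6f ^ be) ^ 2e = d1 ^ 2e = ff
byte 9: (30 ^ c9) ^ 31 = f9 ^ 31 = c8
byte 10: (6b ^ 15) ^ 2e = 7e ^ 2e = 50
byte 11: (35 ^ 98) ^ 33 = ad ^ 33 = 9e
byte 12: (b6 ^ 40) ^ 20 = f6 ^ 20 = d6
byte 13: (88 ^ cd) ^ 36 = 45 ^ 36 = 73
byte 14: (54 ^ 3e) ^ 66 = 6a ^ 66 = 0c

58 56 6c bd e3 53 95 06 ff c8 50 9e d6 73 0c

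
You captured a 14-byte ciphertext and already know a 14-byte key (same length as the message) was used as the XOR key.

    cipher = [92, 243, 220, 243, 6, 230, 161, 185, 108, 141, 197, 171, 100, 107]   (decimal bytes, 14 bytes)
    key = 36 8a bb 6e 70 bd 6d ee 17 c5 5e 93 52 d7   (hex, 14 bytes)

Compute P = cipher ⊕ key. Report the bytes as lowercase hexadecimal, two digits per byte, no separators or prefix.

byte 0: 01011100 XOR 00110110 = 01101010
byte 1: 11110011 XOR 10001010 = 01111001
byte 2: 11011100 XOR 10111011 = 01100111
byte 3: 11110011 XOR 01101110 = 10011101
byte 4: 00000110 XOR 01110000 = 01110110
byte 5: 11100110 XOR 10111101 = 01011011
byte 6: 10100001 XOR 01101101 = 11001100
byte 7: 10111001 XOR 11101110 = 01010111
byte 8: 01101100 XOR 00010111 = 01111011
byte 9: 10001101 XOR 11000101 = 01001000
byte 10: 11000101 XOR 01011110 = 10011011
byte 11: 10101011 XOR 10010011 = 00111000
byte 12: 01100100 XOR 01010010 = 00110110
byte 13: 01101011 XOR 11010111 = 10111100

6a79679d765bcc577b489b3836bc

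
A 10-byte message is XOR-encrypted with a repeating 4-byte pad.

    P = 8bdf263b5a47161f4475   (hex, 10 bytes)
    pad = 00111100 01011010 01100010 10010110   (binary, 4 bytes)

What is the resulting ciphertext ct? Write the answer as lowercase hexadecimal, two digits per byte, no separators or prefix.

The 4-byte key repeats, so the effective keystream is 3c 5a 62 96 3c 5a 62 96 3c 5a.
byte 0: 139 ^  60 = 183
byte 1: 223 ^  90 = 133
byte 2:  38 ^  98 =  68
byte 3:  59 ^ 150 = 173
byte 4:  90 ^  60 = 102
byte 5:  71 ^  90 =  29
byte 6:  22 ^  98 = 116
byte 7:  31 ^ 150 = 137
byte 8:  68 ^  60 = 120
byte 9: 117 ^  90 =  47

b78544ad661d7489782f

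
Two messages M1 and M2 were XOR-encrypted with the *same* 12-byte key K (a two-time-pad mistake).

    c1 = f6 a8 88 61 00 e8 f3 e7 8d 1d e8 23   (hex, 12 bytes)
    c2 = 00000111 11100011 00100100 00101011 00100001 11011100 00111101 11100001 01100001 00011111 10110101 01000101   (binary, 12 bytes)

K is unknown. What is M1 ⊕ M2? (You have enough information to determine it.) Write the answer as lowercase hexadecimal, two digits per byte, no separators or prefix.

c1 ⊕ c2 = (M1 ⊕ K) ⊕ (M2 ⊕ K) = M1 ⊕ M2 — the shared key cancels under XOR.
byte 0: f6 xor 07 = f1
byte 1: a8 xor e3 = 4b
byte 2: 88 xor 24 = ac
byte 3: 61 xor 2b = 4a
byte 4: 00 xor 21 = 21
byte 5: e8 xor dc = 34
byte 6: f3 xor 3d = ce
byte 7: e7 xor e1 = 06
byte 8: 8d xor 61 = ec
byte 9: 1d xor 1f = 02
byte 10: e8 xor b5 = 5d
byte 11: 23 xor 45 = 66

f14bac4a2134ce06ec025d66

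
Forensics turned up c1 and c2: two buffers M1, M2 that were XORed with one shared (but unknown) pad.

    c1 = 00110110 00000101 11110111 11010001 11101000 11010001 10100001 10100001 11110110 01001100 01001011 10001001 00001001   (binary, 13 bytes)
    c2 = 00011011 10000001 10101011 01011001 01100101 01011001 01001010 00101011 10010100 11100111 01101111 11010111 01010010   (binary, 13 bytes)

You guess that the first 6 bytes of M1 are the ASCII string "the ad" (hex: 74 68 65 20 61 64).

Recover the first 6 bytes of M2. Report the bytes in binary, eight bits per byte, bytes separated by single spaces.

01011001 11101100 00111001 10101000 11101100 11101100

First, c1 ⊕ c2 = (M1 ⊕ K) ⊕ (M2 ⊕ K) = M1 ⊕ M2, so the key drops out. Then M2 = (M1 ⊕ M2) ⊕ M1 over the first 6 bytes.
byte 0: (36 ⊕ 1b) ⊕ 74 = 2d ⊕ 74 = 59
byte 1: (05 ⊕ 81) ⊕ 68 = 84 ⊕ 68 = ec
byte 2: (f7 ⊕ ab) ⊕ 65 = 5c ⊕ 65 = 39
byte 3: (d1 ⊕ 59) ⊕ 20 = 88 ⊕ 20 = a8
byte 4: (e8 ⊕ 65) ⊕ 61 = 8d ⊕ 61 = ec
byte 5: (d1 ⊕ 59) ⊕ 64 = 88 ⊕ 64 = ec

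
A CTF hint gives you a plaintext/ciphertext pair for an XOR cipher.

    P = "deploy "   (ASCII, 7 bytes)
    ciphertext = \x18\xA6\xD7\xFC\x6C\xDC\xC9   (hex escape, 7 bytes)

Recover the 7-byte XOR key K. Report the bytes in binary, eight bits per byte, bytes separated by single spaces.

01111100 11000011 10100111 10010000 00000011 10100101 11101001

Since ciphertext = P ⊕ K, XORing both sides with P gives K = P ⊕ ciphertext.
01100100 ⊕ 00011000 = 01111100
01100101 ⊕ 10100110 = 11000011
01110000 ⊕ 11010111 = 10100111
01101100 ⊕ 11111100 = 10010000
01101111 ⊕ 01101100 = 00000011
01111001 ⊕ 11011100 = 10100101
00100000 ⊕ 11001001 = 11101001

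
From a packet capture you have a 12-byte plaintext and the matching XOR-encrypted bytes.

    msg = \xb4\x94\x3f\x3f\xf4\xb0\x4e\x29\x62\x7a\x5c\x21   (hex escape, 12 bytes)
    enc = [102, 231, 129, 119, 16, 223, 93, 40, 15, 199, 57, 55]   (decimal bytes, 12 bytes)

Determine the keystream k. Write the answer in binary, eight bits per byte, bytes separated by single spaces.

Since enc = msg ⊕ k, XORing both sides with msg gives k = msg ⊕ enc.
b4 ⊕ 66 = d2
94 ⊕ e7 = 73
3f ⊕ 81 = be
3f ⊕ 77 = 48
f4 ⊕ 10 = e4
b0 ⊕ df = 6f
4e ⊕ 5d = 13
29 ⊕ 28 = 01
62 ⊕ 0f = 6d
7a ⊕ c7 = bd
5c ⊕ 39 = 65
21 ⊕ 37 = 16

11010010 01110011 10111110 01001000 11100100 01101111 00010011 00000001 01101101 10111101 01100101 00010110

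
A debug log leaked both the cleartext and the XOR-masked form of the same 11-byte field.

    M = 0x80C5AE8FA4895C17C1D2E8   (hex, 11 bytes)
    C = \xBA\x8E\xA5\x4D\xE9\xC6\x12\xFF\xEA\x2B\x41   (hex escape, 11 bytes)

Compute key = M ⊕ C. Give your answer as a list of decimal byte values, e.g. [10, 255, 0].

[58, 75, 11, 194, 77, 79, 78, 232, 43, 249, 169]

Since C = M ⊕ key, XORing both sides with M gives key = M ⊕ C.
128 ⊕ 186 =  58
197 ⊕ 142 =  75
174 ⊕ 165 =  11
143 ⊕  77 = 194
164 ⊕ 233 =  77
137 ⊕ 198 =  79
 92 ⊕  18 =  78
 23 ⊕ 255 = 232
193 ⊕ 234 =  43
210 ⊕  43 = 249
232 ⊕  65 = 169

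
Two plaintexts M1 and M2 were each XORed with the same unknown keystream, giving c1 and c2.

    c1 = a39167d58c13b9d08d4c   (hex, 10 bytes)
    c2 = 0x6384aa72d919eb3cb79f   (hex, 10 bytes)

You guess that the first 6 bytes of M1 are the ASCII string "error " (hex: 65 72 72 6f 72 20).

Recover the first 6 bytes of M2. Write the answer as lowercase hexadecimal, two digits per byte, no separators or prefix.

a567bfc8272a

First, c1 ⊕ c2 = (M1 ⊕ K) ⊕ (M2 ⊕ K) = M1 ⊕ M2, so the key drops out. Then M2 = (M1 ⊕ M2) ⊕ M1 over the first 6 bytes.
byte 0: (a3 xor 63) xor 65 = c0 xor 65 = a5
byte 1: (91 xor 84) xor 72 = 15 xor 72 = 67
byte 2: (67 xor aa) xor 72 = cd xor 72 = bf
byte 3: (d5 xor 72) xor 6f = a7 xor 6f = c8
byte 4: (8c xor d9) xor 72 = 55 xor 72 = 27
byte 5: (13 xor 19) xor 20 = 0a xor 20 = 2a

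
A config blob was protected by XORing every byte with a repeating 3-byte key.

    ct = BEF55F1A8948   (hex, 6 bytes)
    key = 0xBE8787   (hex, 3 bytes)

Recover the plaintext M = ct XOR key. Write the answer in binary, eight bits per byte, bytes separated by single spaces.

The 3-byte key repeats, so the effective keystream is be 87 87 be 87 87.
byte 0: 10111110 XOR 10111110 = 00000000
byte 1: 11110101 XOR 10000111 = 01110010
byte 2: 01011111 XOR 10000111 = 11011000
byte 3: 00011010 XOR 10111110 = 10100100
byte 4: 10001001 XOR 10000111 = 00001110
byte 5: 01001000 XOR 10000111 = 11001111

00000000 01110010 11011000 10100100 00001110 11001111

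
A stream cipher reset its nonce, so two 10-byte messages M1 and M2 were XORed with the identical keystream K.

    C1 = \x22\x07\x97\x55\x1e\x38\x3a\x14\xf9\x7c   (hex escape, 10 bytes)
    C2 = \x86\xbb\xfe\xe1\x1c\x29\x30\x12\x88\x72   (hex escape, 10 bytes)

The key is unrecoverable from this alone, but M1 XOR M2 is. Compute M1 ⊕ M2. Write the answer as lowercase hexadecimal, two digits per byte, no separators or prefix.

C1 ⊕ C2 = (M1 ⊕ K) ⊕ (M2 ⊕ K) = M1 ⊕ M2 — the shared key cancels under XOR.
00100010 XOR 10000110 = 10100100
00000111 XOR 10111011 = 10111100
10010111 XOR 11111110 = 01101001
01010101 XOR 11100001 = 10110100
00011110 XOR 00011100 = 00000010
00111000 XOR 00101001 = 00010001
00111010 XOR 00110000 = 00001010
00010100 XOR 00010010 = 00000110
11111001 XOR 10001000 = 01110001
01111100 XOR 01110010 = 00001110

a4bc69b402110a06710e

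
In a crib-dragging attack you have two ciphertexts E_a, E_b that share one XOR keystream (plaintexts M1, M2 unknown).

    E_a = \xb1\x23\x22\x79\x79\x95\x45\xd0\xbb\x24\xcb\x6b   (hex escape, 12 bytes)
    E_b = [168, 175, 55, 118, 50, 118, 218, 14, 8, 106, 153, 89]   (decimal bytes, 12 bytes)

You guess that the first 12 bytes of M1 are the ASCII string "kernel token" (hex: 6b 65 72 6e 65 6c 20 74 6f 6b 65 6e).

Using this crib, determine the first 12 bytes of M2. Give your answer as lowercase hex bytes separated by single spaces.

72 e9 67 61 2e 8f bf aa dc 25 37 5c

First, E_a ⊕ E_b = (M1 ⊕ K) ⊕ (M2 ⊕ K) = M1 ⊕ M2, so the key drops out. Then M2 = (M1 ⊕ M2) ⊕ M1 over the first 12 bytes.
byte 0: (b1 xor a8) xor 6b = 19 xor 6b = 72
byte 1: (23 xor af) xor 65 = 8c xor 65 = e9
byte 2: (22 xor 37) xor 72 = 15 xor 72 = 67
byte 3: (79 xor 76) xor 6e = 0f xor 6e = 61
byte 4: (79 xor 32) xor 65 = 4b xor 65 = 2e
byte 5: (95 xor 76) xor 6c = e3 xor 6c = 8f
byte 6: (45 xor da) xor 20 = 9f xor 20 = bf
byte 7: (d0 xor 0e) xor 74 = de xor 74 = aa
byte 8: (bb xor 08) xor 6f = b3 xor 6f = dc
byte 9: (24 xor 6a) xor 6b = 4e xor 6b = 25
byte 10: (cb xor 99) xor 65 = 52 xor 65 = 37
byte 11: (6b xor 59) xor 6e = 32 xor 6e = 5c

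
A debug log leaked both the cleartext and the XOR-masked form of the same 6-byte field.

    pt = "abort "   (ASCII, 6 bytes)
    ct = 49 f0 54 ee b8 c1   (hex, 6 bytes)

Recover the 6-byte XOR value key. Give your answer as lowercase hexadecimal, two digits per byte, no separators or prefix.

28923b9ccce1

Since ct = pt ⊕ key, XORing both sides with pt gives key = pt ⊕ ct.
 97 xor  73 =  40
 98 xor 240 = 146
111 xor  84 =  59
114 xor 238 = 156
116 xor 184 = 204
 32 xor 193 = 225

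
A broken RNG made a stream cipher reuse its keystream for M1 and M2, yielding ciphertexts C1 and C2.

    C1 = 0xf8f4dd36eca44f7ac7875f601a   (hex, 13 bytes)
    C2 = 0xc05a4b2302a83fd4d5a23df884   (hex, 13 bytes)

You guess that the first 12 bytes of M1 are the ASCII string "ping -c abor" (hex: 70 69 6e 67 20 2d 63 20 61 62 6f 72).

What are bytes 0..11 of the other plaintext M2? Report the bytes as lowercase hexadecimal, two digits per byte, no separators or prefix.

48c7f872ce21138e73470dea

First, C1 ⊕ C2 = (M1 ⊕ K) ⊕ (M2 ⊕ K) = M1 ⊕ M2, so the key drops out. Then M2 = (M1 ⊕ M2) ⊕ M1 over the first 12 bytes.
byte 0: (f8 ⊕ c0) ⊕ 70 = 38 ⊕ 70 = 48
byte 1: (f4 ⊕ 5a) ⊕ 69 = ae ⊕ 69 = c7
byte 2: (dd ⊕ 4b) ⊕ 6e = 96 ⊕ 6e = f8
byte 3: (36 ⊕ 23) ⊕ 67 = 15 ⊕ 67 = 72
byte 4: (ec ⊕ 02) ⊕ 20 = ee ⊕ 20 = ce
byte 5: (a4 ⊕ a8) ⊕ 2d = 0c ⊕ 2d = 21
byte 6: (4f ⊕ 3f) ⊕ 63 = 70 ⊕ 63 = 13
byte 7: (7a ⊕ d4) ⊕ 20 = ae ⊕ 20 = 8e
byte 8: (c7 ⊕ d5) ⊕ 61 = 12 ⊕ 61 = 73
byte 9: (87 ⊕ a2) ⊕ 62 = 25 ⊕ 62 = 47
byte 10: (5f ⊕ 3d) ⊕ 6f = 62 ⊕ 6f = 0d
byte 11: (60 ⊕ f8) ⊕ 72 = 98 ⊕ 72 = ea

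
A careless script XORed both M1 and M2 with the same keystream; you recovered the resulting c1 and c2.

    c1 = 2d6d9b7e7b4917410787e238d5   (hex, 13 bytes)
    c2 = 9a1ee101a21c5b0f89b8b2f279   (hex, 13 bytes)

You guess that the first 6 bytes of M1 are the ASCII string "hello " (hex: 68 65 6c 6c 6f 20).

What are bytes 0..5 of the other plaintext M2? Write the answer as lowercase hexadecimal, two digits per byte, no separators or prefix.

First, c1 ⊕ c2 = (M1 ⊕ K) ⊕ (M2 ⊕ K) = M1 ⊕ M2, so the key drops out. Then M2 = (M1 ⊕ M2) ⊕ M1 over the first 6 bytes.
byte 0: (2d ⊕ 9a) ⊕ 68 = b7 ⊕ 68 = df
byte 1: (6d ⊕ 1e) ⊕ 65 = 73 ⊕ 65 = 16
byte 2: (9b ⊕ e1) ⊕ 6c = 7a ⊕ 6c = 16
byte 3: (7e ⊕ 01) ⊕ 6c = 7f ⊕ 6c = 13
byte 4: (7b ⊕ a2) ⊕ 6f = d9 ⊕ 6f = b6
byte 5: (49 ⊕ 1c) ⊕ 20 = 55 ⊕ 20 = 75

df161613b675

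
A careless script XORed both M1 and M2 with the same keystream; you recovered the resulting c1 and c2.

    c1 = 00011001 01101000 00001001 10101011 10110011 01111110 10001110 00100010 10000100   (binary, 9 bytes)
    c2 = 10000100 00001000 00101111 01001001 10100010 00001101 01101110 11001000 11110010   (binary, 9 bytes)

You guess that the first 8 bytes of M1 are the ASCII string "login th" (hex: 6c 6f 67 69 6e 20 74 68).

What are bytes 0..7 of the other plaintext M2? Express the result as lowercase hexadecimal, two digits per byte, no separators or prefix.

f10f418b7f539482

First, c1 ⊕ c2 = (M1 ⊕ K) ⊕ (M2 ⊕ K) = M1 ⊕ M2, so the key drops out. Then M2 = (M1 ⊕ M2) ⊕ M1 over the first 8 bytes.
byte 0: (19 XOR 84) XOR 6c = 9d XOR 6c = f1
byte 1: (68 XOR 08) XOR 6f = 60 XOR 6f = 0f
byte 2: (09 XOR 2f) XOR 67 = 26 XOR 67 = 41
byte 3: (ab XOR 49) XOR 69 = e2 XOR 69 = 8b
byte 4: (b3 XOR a2) XOR 6e = 11 XOR 6e = 7f
byte 5: (7e XOR 0d) XOR 20 = 73 XOR 20 = 53
byte 6: (8e XOR 6e) XOR 74 = e0 XOR 74 = 94
byte 7: (22 XOR c8) XOR 68 = ea XOR 68 = 82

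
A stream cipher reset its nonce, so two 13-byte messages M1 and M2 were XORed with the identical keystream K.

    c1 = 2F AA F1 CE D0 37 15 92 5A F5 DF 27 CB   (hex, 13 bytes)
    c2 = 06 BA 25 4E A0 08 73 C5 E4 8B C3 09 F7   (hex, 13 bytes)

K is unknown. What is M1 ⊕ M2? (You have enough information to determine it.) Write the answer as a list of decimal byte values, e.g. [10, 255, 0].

c1 ⊕ c2 = (M1 ⊕ K) ⊕ (M2 ⊕ K) = M1 ⊕ M2 — the shared key cancels under XOR.
byte 0: 00101111 xor 00000110 = 00101001
byte 1: 10101010 xor 10111010 = 00010000
byte 2: 11110001 xor 00100101 = 11010100
byte 3: 11001110 xor 01001110 = 10000000
byte 4: 11010000 xor 10100000 = 01110000
byte 5: 00110111 xor 00001000 = 00111111
byte 6: 00010101 xor 01110011 = 01100110
byte 7: 10010010 xor 11000101 = 01010111
byte 8: 01011010 xor 11100100 = 10111110
byte 9: 11110101 xor 10001011 = 01111110
byte 10: 11011111 xor 11000011 = 00011100
byte 11: 00100111 xor 00001001 = 00101110
byte 12: 11001011 xor 11110111 = 00111100

[41, 16, 212, 128, 112, 63, 102, 87, 190, 126, 28, 46, 60]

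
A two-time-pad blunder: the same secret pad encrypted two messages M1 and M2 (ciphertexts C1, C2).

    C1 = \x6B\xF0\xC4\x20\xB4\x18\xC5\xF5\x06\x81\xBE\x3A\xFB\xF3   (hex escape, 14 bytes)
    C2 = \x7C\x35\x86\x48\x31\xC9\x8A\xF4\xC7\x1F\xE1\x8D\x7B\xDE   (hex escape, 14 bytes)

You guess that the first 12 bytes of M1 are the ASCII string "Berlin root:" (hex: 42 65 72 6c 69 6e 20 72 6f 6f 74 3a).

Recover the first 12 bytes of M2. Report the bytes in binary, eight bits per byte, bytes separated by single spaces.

First, C1 ⊕ C2 = (M1 ⊕ K) ⊕ (M2 ⊕ K) = M1 ⊕ M2, so the key drops out. Then M2 = (M1 ⊕ M2) ⊕ M1 over the first 12 bytes.
byte 0: (6b xor 7c) xor 42 = 17 xor 42 = 55
byte 1: (f0 xor 35) xor 65 = c5 xor 65 = a0
byte 2: (c4 xor 86) xor 72 = 42 xor 72 = 30
byte 3: (20 xor 48) xor 6c = 68 xor 6c = 04
byte 4: (b4 xor 31) xor 69 = 85 xor 69 = ec
byte 5: (18 xor c9) xor 6e = d1 xor 6e = bf
byte 6: (c5 xor 8a) xor 20 = 4f xor 20 = 6f
byte 7: (f5 xor f4) xor 72 = 01 xor 72 = 73
byte 8: (06 xor c7) xor 6f = c1 xor 6f = ae
byte 9: (81 xor 1f) xor 6f = 9e xor 6f = f1
byte 10: (be xor e1) xor 74 = 5f xor 74 = 2b
byte 11: (3a xor 8d) xor 3a = b7 xor 3a = 8d

01010101 10100000 00110000 00000100 11101100 10111111 01101111 01110011 10101110 11110001 00101011 10001101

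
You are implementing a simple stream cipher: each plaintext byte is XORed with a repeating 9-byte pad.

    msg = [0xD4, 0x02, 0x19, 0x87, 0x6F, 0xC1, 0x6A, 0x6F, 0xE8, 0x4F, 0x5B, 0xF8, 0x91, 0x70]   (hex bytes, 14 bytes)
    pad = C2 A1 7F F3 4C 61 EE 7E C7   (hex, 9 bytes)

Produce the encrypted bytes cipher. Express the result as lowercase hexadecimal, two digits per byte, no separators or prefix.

The 9-byte key repeats, so the effective keystream is c2 a1 7f f3 4c 61 ee 7e c7 c2 a1 7f f3 4c.
byte 0: d4 XOR c2 = 16
byte 1: 02 XOR a1 = a3
byte 2: 19 XOR 7f = 66
byte 3: 87 XOR f3 = 74
byte 4: 6f XOR 4c = 23
byte 5: c1 XOR 61 = a0
byte 6: 6a XOR ee = 84
byte 7: 6f XOR 7e = 11
byte 8: e8 XOR c7 = 2f
byte 9: 4f XOR c2 = 8d
byte 10: 5b XOR a1 = fa
byte 11: f8 XOR 7f = 87
byte 12: 91 XOR f3 = 62
byte 13: 70 XOR 4c = 3c

16a3667423a084112f8dfa87623c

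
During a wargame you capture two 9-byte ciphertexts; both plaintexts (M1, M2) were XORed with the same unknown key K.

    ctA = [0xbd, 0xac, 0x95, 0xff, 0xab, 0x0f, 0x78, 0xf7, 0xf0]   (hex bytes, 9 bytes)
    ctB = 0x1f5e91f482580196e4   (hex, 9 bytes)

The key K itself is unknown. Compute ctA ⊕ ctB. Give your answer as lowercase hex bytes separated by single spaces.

a2 f2 04 0b 29 57 79 61 14

ctA ⊕ ctB = (M1 ⊕ K) ⊕ (M2 ⊕ K) = M1 ⊕ M2 — the shared key cancels under XOR.
bd XOR 1f = a2
ac XOR 5e = f2
95 XOR 91 = 04
ff XOR f4 = 0b
ab XOR 82 = 29
0f XOR 58 = 57
78 XOR 01 = 79
f7 XOR 96 = 61
f0 XOR e4 = 14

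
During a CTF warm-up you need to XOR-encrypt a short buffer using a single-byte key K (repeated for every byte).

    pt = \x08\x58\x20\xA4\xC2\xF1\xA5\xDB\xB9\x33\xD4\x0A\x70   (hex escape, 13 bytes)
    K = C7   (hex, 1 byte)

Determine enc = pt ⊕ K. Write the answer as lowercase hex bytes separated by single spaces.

cf 9f e7 63 05 36 62 1c 7e f4 13 cd b7

The 1-byte key repeats, so the effective keystream is c7 c7 c7 c7 c7 c7 c7 c7 c7 c7 c7 c7 c7.
byte 0: 08 ^ c7 = cf
byte 1: 58 ^ c7 = 9f
byte 2: 20 ^ c7 = e7
byte 3: a4 ^ c7 = 63
byte 4: c2 ^ c7 = 05
byte 5: f1 ^ c7 = 36
byte 6: a5 ^ c7 = 62
byte 7: db ^ c7 = 1c
byte 8: b9 ^ c7 = 7e
byte 9: 33 ^ c7 = f4
byte 10: d4 ^ c7 = 13
byte 11: 0a ^ c7 = cd
byte 12: 70 ^ c7 = b7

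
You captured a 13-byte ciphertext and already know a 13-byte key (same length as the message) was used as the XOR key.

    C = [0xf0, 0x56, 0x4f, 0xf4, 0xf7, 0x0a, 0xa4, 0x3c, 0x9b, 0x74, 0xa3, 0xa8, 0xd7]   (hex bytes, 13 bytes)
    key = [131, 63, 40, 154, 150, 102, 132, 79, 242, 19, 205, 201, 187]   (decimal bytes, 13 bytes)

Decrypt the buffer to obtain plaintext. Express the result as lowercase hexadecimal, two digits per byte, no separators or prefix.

7369676e616c207369676e616c

11110000 ^ 10000011 = 01110011
01010110 ^ 00111111 = 01101001
01001111 ^ 00101000 = 01100111
11110100 ^ 10011010 = 01101110
11110111 ^ 10010110 = 01100001
00001010 ^ 01100110 = 01101100
10100100 ^ 10000100 = 00100000
00111100 ^ 01001111 = 01110011
10011011 ^ 11110010 = 01101001
01110100 ^ 00010011 = 01100111
10100011 ^ 11001101 = 01101110
10101000 ^ 11001001 = 01100001
11010111 ^ 10111011 = 01101100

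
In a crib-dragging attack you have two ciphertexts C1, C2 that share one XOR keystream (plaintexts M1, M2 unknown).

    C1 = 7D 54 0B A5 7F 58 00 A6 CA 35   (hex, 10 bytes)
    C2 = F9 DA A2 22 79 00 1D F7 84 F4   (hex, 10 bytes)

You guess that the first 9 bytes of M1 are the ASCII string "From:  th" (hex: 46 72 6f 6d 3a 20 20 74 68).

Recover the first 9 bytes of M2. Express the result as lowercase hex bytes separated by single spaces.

c2 fc c6 ea 3c 78 3d 25 26

First, C1 ⊕ C2 = (M1 ⊕ K) ⊕ (M2 ⊕ K) = M1 ⊕ M2, so the key drops out. Then M2 = (M1 ⊕ M2) ⊕ M1 over the first 9 bytes.
byte 0: (7d xor f9) xor 46 = 84 xor 46 = c2
byte 1: (54 xor da) xor 72 = 8e xor 72 = fc
byte 2: (0b xor a2) xor 6f = a9 xor 6f = c6
byte 3: (a5 xor 22) xor 6d = 87 xor 6d = ea
byte 4: (7f xor 79) xor 3a = 06 xor 3a = 3c
byte 5: (58 xor 00) xor 20 = 58 xor 20 = 78
byte 6: (00 xor 1d) xor 20 = 1d xor 20 = 3d
byte 7: (a6 xor f7) xor 74 = 51 xor 74 = 25
byte 8: (ca xor 84) xor 68 = 4e xor 68 = 26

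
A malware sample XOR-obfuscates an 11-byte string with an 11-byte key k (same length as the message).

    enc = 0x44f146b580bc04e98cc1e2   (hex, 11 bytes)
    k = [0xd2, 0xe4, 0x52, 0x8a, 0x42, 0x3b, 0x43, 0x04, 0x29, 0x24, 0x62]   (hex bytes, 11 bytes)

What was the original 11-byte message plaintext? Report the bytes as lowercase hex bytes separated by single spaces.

XOR is its own inverse, so applying the key byte-wise gives the result directly.
01000100 XOR 11010010 = 10010110
11110001 XOR 11100100 = 00010101
01000110 XOR 01010010 = 00010100
10110101 XOR 10001010 = 00111111
10000000 XOR 01000010 = 11000010
10111100 XOR 00111011 = 10000111
00000100 XOR 01000011 = 01000111
11101001 XOR 00000100 = 11101101
10001100 XOR 00101001 = 10100101
11000001 XOR 00100100 = 11100101
11100010 XOR 01100010 = 10000000

96 15 14 3f c2 87 47 ed a5 e5 80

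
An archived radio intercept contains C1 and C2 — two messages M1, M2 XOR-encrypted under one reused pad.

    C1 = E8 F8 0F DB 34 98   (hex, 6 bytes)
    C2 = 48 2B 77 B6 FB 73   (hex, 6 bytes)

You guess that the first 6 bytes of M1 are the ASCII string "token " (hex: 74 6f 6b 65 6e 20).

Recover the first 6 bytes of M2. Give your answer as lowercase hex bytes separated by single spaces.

d4 bc 13 08 a1 cb

First, C1 ⊕ C2 = (M1 ⊕ K) ⊕ (M2 ⊕ K) = M1 ⊕ M2, so the key drops out. Then M2 = (M1 ⊕ M2) ⊕ M1 over the first 6 bytes.
byte 0: (e8 ^ 48) ^ 74 = a0 ^ 74 = d4
byte 1: (f8 ^ 2b) ^ 6f = d3 ^ 6f = bc
byte 2: (0f ^ 77) ^ 6b = 78 ^ 6b = 13
byte 3: (db ^ b6) ^ 65 = 6d ^ 65 = 08
byte 4: (34 ^ fb) ^ 6e = cf ^ 6e = a1
byte 5: (98 ^ 73) ^ 20 = eb ^ 20 = cb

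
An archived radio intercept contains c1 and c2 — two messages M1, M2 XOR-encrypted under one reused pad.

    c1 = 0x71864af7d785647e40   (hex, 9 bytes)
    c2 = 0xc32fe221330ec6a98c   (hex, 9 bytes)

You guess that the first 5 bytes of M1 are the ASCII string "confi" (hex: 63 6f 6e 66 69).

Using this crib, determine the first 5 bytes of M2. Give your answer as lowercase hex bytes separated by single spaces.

First, c1 ⊕ c2 = (M1 ⊕ K) ⊕ (M2 ⊕ K) = M1 ⊕ M2, so the key drops out. Then M2 = (M1 ⊕ M2) ⊕ M1 over the first 5 bytes.
byte 0: (71 ^ c3) ^ 63 = b2 ^ 63 = d1
byte 1: (86 ^ 2f) ^ 6f = a9 ^ 6f = c6
byte 2: (4a ^ e2) ^ 6e = a8 ^ 6e = c6
byte 3: (f7 ^ 21) ^ 66 = d6 ^ 66 = b0
byte 4: (d7 ^ 33) ^ 69 = e4 ^ 69 = 8d

d1 c6 c6 b0 8d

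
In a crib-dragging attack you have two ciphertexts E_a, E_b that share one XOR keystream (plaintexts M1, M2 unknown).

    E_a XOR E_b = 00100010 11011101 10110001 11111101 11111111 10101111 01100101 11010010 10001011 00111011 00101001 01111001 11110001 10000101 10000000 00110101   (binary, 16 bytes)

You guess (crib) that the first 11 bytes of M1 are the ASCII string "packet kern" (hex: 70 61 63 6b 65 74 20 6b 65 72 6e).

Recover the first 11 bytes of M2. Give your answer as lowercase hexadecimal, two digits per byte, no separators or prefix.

52bcd2969adb45b9ee4947

Since E_a ⊕ E_b = M1 ⊕ M2, XORing with the guessed M1 bytes yields the corresponding M2 bytes: M2 = (E_a ⊕ E_b) ⊕ M1.
byte 0:  34 ⊕ 112 =  82
byte 1: 221 ⊕  97 = 188
byte 2: 177 ⊕  99 = 210
byte 3: 253 ⊕ 107 = 150
byte 4: 255 ⊕ 101 = 154
byte 5: 175 ⊕ 116 = 219
byte 6: 101 ⊕  32 =  69
byte 7: 210 ⊕ 107 = 185
byte 8: 139 ⊕ 101 = 238
byte 9:  59 ⊕ 114 =  73
byte 10:  41 ⊕ 110 =  71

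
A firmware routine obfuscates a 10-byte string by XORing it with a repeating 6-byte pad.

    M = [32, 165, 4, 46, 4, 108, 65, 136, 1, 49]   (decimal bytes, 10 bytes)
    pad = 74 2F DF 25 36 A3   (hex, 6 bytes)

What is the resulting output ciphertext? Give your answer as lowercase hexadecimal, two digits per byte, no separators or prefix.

548adb0b32cf35a7de14

The 6-byte key repeats, so the effective keystream is 74 2f df 25 36 a3 74 2f df 25.
byte 0: 20 ⊕ 74 = 54
byte 1: a5 ⊕ 2f = 8a
byte 2: 04 ⊕ df = db
byte 3: 2e ⊕ 25 = 0b
byte 4: 04 ⊕ 36 = 32
byte 5: 6c ⊕ a3 = cf
byte 6: 41 ⊕ 74 = 35
byte 7: 88 ⊕ 2f = a7
byte 8: 01 ⊕ df = de
byte 9: 31 ⊕ 25 = 14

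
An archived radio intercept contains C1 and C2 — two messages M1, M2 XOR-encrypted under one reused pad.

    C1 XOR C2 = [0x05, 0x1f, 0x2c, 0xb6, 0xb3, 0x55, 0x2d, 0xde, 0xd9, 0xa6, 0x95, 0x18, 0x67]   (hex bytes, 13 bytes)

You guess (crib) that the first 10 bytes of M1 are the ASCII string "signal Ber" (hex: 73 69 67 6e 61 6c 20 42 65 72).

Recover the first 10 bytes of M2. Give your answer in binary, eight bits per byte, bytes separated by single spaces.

01110110 01110110 01001011 11011000 11010010 00111001 00001101 10011100 10111100 11010100

Since C1 ⊕ C2 = M1 ⊕ M2, XORing with the guessed M1 bytes yields the corresponding M2 bytes: M2 = (C1 ⊕ C2) ⊕ M1.
byte 0: 05 XOR 73 = 76
byte 1: 1f XOR 69 = 76
byte 2: 2c XOR 67 = 4b
byte 3: b6 XOR 6e = d8
byte 4: b3 XOR 61 = d2
byte 5: 55 XOR 6c = 39
byte 6: 2d XOR 20 = 0d
byte 7: de XOR 42 = 9c
byte 8: d9 XOR 65 = bc
byte 9: a6 XOR 72 = d4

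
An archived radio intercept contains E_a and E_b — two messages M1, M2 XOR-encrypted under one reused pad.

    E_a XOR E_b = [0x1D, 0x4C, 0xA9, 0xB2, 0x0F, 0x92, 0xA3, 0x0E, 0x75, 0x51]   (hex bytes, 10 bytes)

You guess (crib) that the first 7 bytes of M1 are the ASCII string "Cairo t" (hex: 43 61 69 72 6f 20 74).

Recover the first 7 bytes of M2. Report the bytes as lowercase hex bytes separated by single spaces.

5e 2d c0 c0 60 b2 d7

Since E_a ⊕ E_b = M1 ⊕ M2, XORing with the guessed M1 bytes yields the corresponding M2 bytes: M2 = (E_a ⊕ E_b) ⊕ M1.
 29 XOR  67 =  94
 76 XOR  97 =  45
169 XOR 105 = 192
178 XOR 114 = 192
 15 XOR 111 =  96
146 XOR  32 = 178
163 XOR 116 = 215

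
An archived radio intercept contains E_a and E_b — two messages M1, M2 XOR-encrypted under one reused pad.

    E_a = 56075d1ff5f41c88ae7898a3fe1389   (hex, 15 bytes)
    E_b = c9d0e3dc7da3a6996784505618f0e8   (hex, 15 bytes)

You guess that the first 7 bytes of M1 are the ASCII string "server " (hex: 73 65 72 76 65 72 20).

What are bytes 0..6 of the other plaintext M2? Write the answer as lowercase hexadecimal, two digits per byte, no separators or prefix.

First, E_a ⊕ E_b = (M1 ⊕ K) ⊕ (M2 ⊕ K) = M1 ⊕ M2, so the key drops out. Then M2 = (M1 ⊕ M2) ⊕ M1 over the first 7 bytes.
byte 0: (56 XOR c9) XOR 73 = 9f XOR 73 = ec
byte 1: (07 XOR d0) XOR 65 = d7 XOR 65 = b2
byte 2: (5d XOR e3) XOR 72 = be XOR 72 = cc
byte 3: (1f XOR dc) XOR 76 = c3 XOR 76 = b5
byte 4: (f5 XOR 7d) XOR 65 = 88 XOR 65 = ed
byte 5: (f4 XOR a3) XOR 72 = 57 XOR 72 = 25
byte 6: (1c XOR a6) XOR 20 = ba XOR 20 = 9a

ecb2ccb5ed259a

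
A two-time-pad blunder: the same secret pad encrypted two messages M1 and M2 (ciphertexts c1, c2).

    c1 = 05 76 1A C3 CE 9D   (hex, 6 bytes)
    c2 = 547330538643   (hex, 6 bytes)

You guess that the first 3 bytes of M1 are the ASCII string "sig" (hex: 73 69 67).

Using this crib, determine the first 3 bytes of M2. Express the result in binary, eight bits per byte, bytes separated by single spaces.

First, c1 ⊕ c2 = (M1 ⊕ K) ⊕ (M2 ⊕ K) = M1 ⊕ M2, so the key drops out. Then M2 = (M1 ⊕ M2) ⊕ M1 over the first 3 bytes.
byte 0: (05 xor 54) xor 73 = 51 xor 73 = 22
byte 1: (76 xor 73) xor 69 = 05 xor 69 = 6c
byte 2: (1a xor 30) xor 67 = 2a xor 67 = 4d

00100010 01101100 01001101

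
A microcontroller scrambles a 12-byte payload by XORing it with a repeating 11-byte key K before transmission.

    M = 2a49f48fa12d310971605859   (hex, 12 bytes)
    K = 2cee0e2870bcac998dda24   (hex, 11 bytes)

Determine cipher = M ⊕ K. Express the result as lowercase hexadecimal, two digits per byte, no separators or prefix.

The 11-byte key repeats, so the effective keystream is 2c ee 0e 28 70 bc ac 99 8d da 24 2c.
byte 0: 00101010 XOR 00101100 = 00000110
byte 1: 01001001 XOR 11101110 = 10100111
byte 2: 11110100 XOR 00001110 = 11111010
byte 3: 10001111 XOR 00101000 = 10100111
byte 4: 10100001 XOR 01110000 = 11010001
byte 5: 00101101 XOR 10111100 = 10010001
byte 6: 00110001 XOR 10101100 = 10011101
byte 7: 00001001 XOR 10011001 = 10010000
byte 8: 01110001 XOR 10001101 = 11111100
byte 9: 01100000 XOR 11011010 = 10111010
byte 10: 01011000 XOR 00100100 = 01111100
byte 11: 01011001 XOR 00101100 = 01110101

06a7faa7d1919d90fcba7c75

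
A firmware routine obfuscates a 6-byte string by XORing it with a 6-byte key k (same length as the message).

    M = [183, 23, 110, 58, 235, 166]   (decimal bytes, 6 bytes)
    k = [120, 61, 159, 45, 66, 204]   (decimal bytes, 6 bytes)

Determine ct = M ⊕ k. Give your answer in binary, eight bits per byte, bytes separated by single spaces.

XOR is its own inverse, so applying the key byte-wise gives the result directly.
byte 0: 183 ⊕ 120 = 207
byte 1:  23 ⊕  61 =  42
byte 2: 110 ⊕ 159 = 241
byte 3:  58 ⊕  45 =  23
byte 4: 235 ⊕  66 = 169
byte 5: 166 ⊕ 204 = 106

11001111 00101010 11110001 00010111 10101001 01101010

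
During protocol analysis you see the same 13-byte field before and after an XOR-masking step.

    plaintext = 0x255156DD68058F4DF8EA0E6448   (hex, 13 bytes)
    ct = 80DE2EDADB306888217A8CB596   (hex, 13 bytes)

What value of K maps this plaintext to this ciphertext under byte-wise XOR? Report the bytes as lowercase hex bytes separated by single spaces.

Since ct = plaintext ⊕ K, XORing both sides with plaintext gives K = plaintext ⊕ ct.
25 ^ 80 = a5
51 ^ de = 8f
56 ^ 2e = 78
dd ^ da = 07
68 ^ db = b3
05 ^ 30 = 35
8f ^ 68 = e7
4d ^ 88 = c5
f8 ^ 21 = d9
ea ^ 7a = 90
0e ^ 8c = 82
64 ^ b5 = d1
48 ^ 96 = de

a5 8f 78 07 b3 35 e7 c5 d9 90 82 d1 de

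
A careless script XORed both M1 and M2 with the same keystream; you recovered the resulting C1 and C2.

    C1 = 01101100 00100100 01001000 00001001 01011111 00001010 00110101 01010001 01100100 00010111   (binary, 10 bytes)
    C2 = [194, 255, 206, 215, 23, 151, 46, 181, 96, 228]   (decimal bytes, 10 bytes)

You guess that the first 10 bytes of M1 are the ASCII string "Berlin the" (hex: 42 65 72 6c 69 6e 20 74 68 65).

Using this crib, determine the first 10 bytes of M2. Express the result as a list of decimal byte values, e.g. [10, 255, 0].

First, C1 ⊕ C2 = (M1 ⊕ K) ⊕ (M2 ⊕ K) = M1 ⊕ M2, so the key drops out. Then M2 = (M1 ⊕ M2) ⊕ M1 over the first 10 bytes.
byte 0: (6c ⊕ c2) ⊕ 42 = ae ⊕ 42 = ec
byte 1: (24 ⊕ ff) ⊕ 65 = db ⊕ 65 = be
byte 2: (48 ⊕ ce) ⊕ 72 = 86 ⊕ 72 = f4
byte 3: (09 ⊕ d7) ⊕ 6c = de ⊕ 6c = b2
byte 4: (5f ⊕ 17) ⊕ 69 = 48 ⊕ 69 = 21
byte 5: (0a ⊕ 97) ⊕ 6e = 9d ⊕ 6e = f3
byte 6: (35 ⊕ 2e) ⊕ 20 = 1b ⊕ 20 = 3b
byte 7: (51 ⊕ b5) ⊕ 74 = e4 ⊕ 74 = 90
byte 8: (64 ⊕ 60) ⊕ 68 = 04 ⊕ 68 = 6c
byte 9: (17 ⊕ e4) ⊕ 65 = f3 ⊕ 65 = 96

[236, 190, 244, 178, 33, 243, 59, 144, 108, 150]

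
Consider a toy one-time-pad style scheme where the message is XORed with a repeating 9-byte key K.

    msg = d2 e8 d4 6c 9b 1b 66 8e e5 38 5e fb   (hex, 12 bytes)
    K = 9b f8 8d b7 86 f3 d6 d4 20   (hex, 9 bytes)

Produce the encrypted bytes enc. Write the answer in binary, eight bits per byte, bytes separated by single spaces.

The 9-byte key repeats, so the effective keystream is 9b f8 8d b7 86 f3 d6 d4 20 9b f8 8d.
byte 0: 11010010 ^ 10011011 = 01001001
byte 1: 11101000 ^ 11111000 = 00010000
byte 2: 11010100 ^ 10001101 = 01011001
byte 3: 01101100 ^ 10110111 = 11011011
byte 4: 10011011 ^ 10000110 = 00011101
byte 5: 00011011 ^ 11110011 = 11101000
byte 6: 01100110 ^ 11010110 = 10110000
byte 7: 10001110 ^ 11010100 = 01011010
byte 8: 11100101 ^ 00100000 = 11000101
byte 9: 00111000 ^ 10011011 = 10100011
byte 10: 01011110 ^ 11111000 = 10100110
byte 11: 11111011 ^ 10001101 = 01110110

01001001 00010000 01011001 11011011 00011101 11101000 10110000 01011010 11000101 10100011 10100110 01110110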